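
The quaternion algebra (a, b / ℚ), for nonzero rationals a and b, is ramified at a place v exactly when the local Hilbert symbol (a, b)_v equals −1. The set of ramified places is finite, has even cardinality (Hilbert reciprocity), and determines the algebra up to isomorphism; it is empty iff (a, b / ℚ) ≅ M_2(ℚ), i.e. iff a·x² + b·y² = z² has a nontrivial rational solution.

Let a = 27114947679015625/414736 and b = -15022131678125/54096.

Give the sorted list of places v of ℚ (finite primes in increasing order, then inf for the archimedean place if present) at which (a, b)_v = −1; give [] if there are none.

[5, 13, 19, 29]

(a, b) ≡ (78793, -27183585) mod (ℚ^×)²; places V = {2, 3, 5, 7, 11, 13, 19, 23, 29, ∞}.
(a,b)_2: α=-4, β=-4; u≡1, v≡7 (mod 8); ε(u)ε(v)=0·1, αω(v)=-4·0, βω(u)=-4·0; sum ≡ 0  ⇒  +1.
(a,b)_13: α=3, u≡9; β=3, v≡2 (mod 13); (9|13)=+1, (2|13)=-1; sign (−1)^0·+1^3·-1^3 = -1.
(a,b)_3: α=0, u≡1; β=-1, v≡2 (mod 3); (1|3)=+1, (2|3)=-1; sign (−1)^0·+1^-1·-1^0 = +1.
(a,b)_5: α=6, u≡2; β=5, v≡3 (mod 5); (2|5)=-1, (3|5)=-1; sign (−1)^0·-1^5·-1^6 = -1.
(a,b)_23: α=-2, u≡3; β=-1, v≡2 (mod 23); (3|23)=+1, (2|23)=+1; sign (−1)^0·+1^-1·+1^-2 = +1.
(a,b)_11: α=1, u≡2; β=1, v≡3 (mod 11); (2|11)=-1, (3|11)=+1; sign (−1)^1·-1^1·+1^1 = +1.
(a,b)_29: α=1, u≡23; β=1, v≡19 (mod 29); (23|29)=+1, (19|29)=-1; sign (−1)^0·+1^1·-1^1 = -1.
(a,b)_19: α=5, u≡11; β=3, v≡11 (mod 19); (11|19)=+1, (11|19)=+1; sign (−1)^1·+1^3·+1^5 = -1.
(a,b)_7: α=-2, u≡2; β=-2, v≡6 (mod 7); (2|7)=+1, (6|7)=-1; sign (−1)^0·+1^-2·-1^-2 = +1.
(a,b)_∞: sgn(78793)=+, sgn(-27183585)=−, so +1.
(78793, -27183585 / ℚ) ramifies at {5, 13, 19, 29}: a division algebra.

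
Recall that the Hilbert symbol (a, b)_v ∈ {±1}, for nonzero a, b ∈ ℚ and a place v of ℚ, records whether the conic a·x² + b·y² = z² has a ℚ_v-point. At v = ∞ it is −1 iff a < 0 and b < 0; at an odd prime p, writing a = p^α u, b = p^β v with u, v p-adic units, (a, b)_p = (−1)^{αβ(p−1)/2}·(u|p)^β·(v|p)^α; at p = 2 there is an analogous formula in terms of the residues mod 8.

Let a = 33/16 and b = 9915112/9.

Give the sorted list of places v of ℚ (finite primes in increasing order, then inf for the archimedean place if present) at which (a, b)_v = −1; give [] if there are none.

Mod squares: a ≡ 33, b ≡ 2478778. Check v ∈ {∞, 2, 3, 11, 19, 37, 41, 43}.
v=37: a=37^0·(≡9), b=37^1·(≡23) mod 37; (9|37)=+1, (23|37)=-1; (−1)^{0·1·18}·(+1)^1·(-1)^0 = +1.
v=2: v_2(a)=-4, v_2(b)=3; units ≡ 1, 5 (mod 8); ε·ε+αω+βω = 0·0+-4·1+3·0 ≡ 0  ⇒  (a,b)_2 = +1.
v=41: a=41^0·(≡20), b=41^1·(≡38) mod 41; (20|41)=+1, (38|41)=-1; (−1)^{0·1·20}·(+1)^1·(-1)^0 = +1.
v=43: a=43^0·(≡37), b=43^1·(≡2) mod 43; (37|43)=-1, (2|43)=-1; (−1)^{0·1·21}·(-1)^1·(-1)^0 = -1.
v=11: a=11^1·(≡5), b=11^0·(≡1) mod 11; (5|11)=+1, (1|11)=+1; (−1)^{1·0·5}·(+1)^0·(+1)^1 = +1.
v=∞: 33 > 0 and 2478778 > 0  ⇒  (a,b)_∞ = +1.
v=19: a=19^0·(≡8), b=19^1·(≡12) mod 19; (8|19)=-1, (12|19)=-1; (−1)^{0·1·9}·(-1)^1·(-1)^0 = -1.
v=3: a=3^1·(≡2), b=3^-2·(≡1) mod 3; (2|3)=-1, (1|3)=+1; (−1)^{1·-2·1}·(-1)^-2·(+1)^1 = +1.
Ram(33, 2478778) = {19, 43}; no ℚ_19-point on the conic.

[19, 43]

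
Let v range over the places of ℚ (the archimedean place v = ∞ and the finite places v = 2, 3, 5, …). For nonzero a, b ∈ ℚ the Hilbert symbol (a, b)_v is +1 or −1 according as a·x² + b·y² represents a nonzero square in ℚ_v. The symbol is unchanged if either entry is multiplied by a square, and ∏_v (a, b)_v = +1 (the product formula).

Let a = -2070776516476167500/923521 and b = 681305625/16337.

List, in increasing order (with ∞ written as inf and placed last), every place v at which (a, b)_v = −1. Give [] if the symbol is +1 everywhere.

(a, b) ≡ (-1547, 17017) mod (ℚ^×)²; places V = {2, 3, 5, 7, 11, 13, 17, 31, 43, ∞}.
(a,b)_13: α=3, u≡6; β=1, v≡9 (mod 13); (6|13)=-1, (9|13)=+1; sign (−1)^0·-1^1·+1^3 = -1.
(a,b)_31: α=-4, u≡26; β=-2, v≡27 (mod 31); (26|31)=-1, (27|31)=-1; sign (−1)^0·-1^-2·-1^-4 = +1.
(a,b)_17: α=3, u≡10; β=-1, v≡16 (mod 17); (10|17)=-1, (16|17)=+1; sign (−1)^0·-1^-1·+1^3 = -1.
(a,b)_5: α=4, u≡2; β=4, v≡2 (mod 5); (2|5)=-1, (2|5)=-1; sign (−1)^0·-1^4·-1^4 = +1.
(a,b)_7: α=3, u≡3; β=1, v≡4 (mod 7); (3|7)=-1, (4|7)=+1; sign (−1)^1·-1^1·+1^3 = +1.
(a,b)_43: α=2, u≡21; β=0, v≡2 (mod 43); (21|43)=+1, (2|43)=-1; sign (−1)^0·+1^0·-1^2 = +1.
(a,b)_∞: sgn(-1547)=−, sgn(17017)=+, so +1.
(a,b)_11: α=2, u≡1; β=3, v≡6 (mod 11); (1|11)=+1, (6|11)=-1; sign (−1)^0·+1^3·-1^2 = +1.
(a,b)_2: α=2, β=0; u≡5, v≡1 (mod 8); ε(u)ε(v)=0·0, αω(v)=2·0, βω(u)=0·1; sum ≡ 0  ⇒  +1.
(a,b)_3: α=0, u≡1; β=2, v≡1 (mod 3); (1|3)=+1, (1|3)=+1; sign (−1)^0·+1^2·+1^0 = +1.
|Ram(-1547, 17017)| = 2, even; anisotropic at {13, 17}.

[13, 17]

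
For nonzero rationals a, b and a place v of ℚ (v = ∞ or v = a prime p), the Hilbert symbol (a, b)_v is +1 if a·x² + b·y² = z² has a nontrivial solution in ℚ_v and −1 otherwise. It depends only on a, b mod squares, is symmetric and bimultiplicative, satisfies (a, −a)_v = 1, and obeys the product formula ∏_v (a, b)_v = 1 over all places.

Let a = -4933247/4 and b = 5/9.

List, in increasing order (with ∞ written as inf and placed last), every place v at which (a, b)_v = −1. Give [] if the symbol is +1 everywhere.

[5, 17, 23, 37]

Mod squares: a ≡ -4933247, b ≡ 5. Check v ∈ {∞, 2, 3, 5, 11, 17, 23, 31, 37}.
v=∞: -4933247 < 0 and 5 > 0  ⇒  (a,b)_∞ = +1.
v=2: v_2(a)=-2, v_2(b)=0; units ≡ 1, 5 (mod 8); ε·ε+αω+βω = 0·0+-2·1+0·0 ≡ 0  ⇒  (a,b)_2 = +1.
v=31: a=31^1·(≡12), b=31^0·(≡4) mod 31; (12|31)=-1, (4|31)=+1; (−1)^{1·0·15}·(-1)^0·(+1)^1 = +1.
v=11: a=11^1·(≡1), b=11^0·(≡3) mod 11; (1|11)=+1, (3|11)=+1; (−1)^{1·0·5}·(+1)^0·(+1)^1 = +1.
v=3: a=3^0·(≡1), b=3^-2·(≡2) mod 3; (1|3)=+1, (2|3)=-1; (−1)^{0·-2·1}·(+1)^-2·(-1)^0 = +1.
v=23: a=23^1·(≡8), b=23^0·(≡21) mod 23; (8|23)=+1, (21|23)=-1; (−1)^{1·0·11}·(+1)^0·(-1)^1 = -1.
v=37: a=37^1·(≡32), b=37^0·(≡17) mod 37; (32|37)=-1, (17|37)=-1; (−1)^{1·0·18}·(-1)^0·(-1)^1 = -1.
v=17: a=17^1·(≡4), b=17^0·(≡10) mod 17; (4|17)=+1, (10|17)=-1; (−1)^{1·0·8}·(+1)^0·(-1)^1 = -1.
v=5: a=5^0·(≡2), b=5^1·(≡4) mod 5; (2|5)=-1, (4|5)=+1; (−1)^{0·1·2}·(-1)^1·(+1)^0 = -1.
|Ram(-4933247, 5)| = 4, even; anisotropic at {5, 17, 23, 37}.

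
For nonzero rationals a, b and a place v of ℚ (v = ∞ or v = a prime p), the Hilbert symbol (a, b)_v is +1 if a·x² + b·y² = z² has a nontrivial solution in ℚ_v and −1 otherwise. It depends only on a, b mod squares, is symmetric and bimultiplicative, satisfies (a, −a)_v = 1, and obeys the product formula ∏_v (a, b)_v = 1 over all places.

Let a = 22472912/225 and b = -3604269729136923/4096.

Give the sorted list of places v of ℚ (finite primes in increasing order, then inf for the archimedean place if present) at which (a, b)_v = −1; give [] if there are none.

(a, b) ≡ (1404557, -203) mod (ℚ^×)²; places V = {2, 3, 5, 7, 11, 17, 29, 37, ∞}.
(a,b)_5: α=-2, u≡3; β=0, v≡2 (mod 5); (3|5)=-1, (2|5)=-1; sign (−1)^0·-1^0·-1^-2 = +1.
(a,b)_3: α=-2, u≡2; β=2, v≡1 (mod 3); (2|3)=-1, (1|3)=+1; sign (−1)^0·-1^2·+1^-2 = +1.
(a,b)_∞: sgn(1404557)=+, sgn(-203)=−, so +1.
(a,b)_37: α=1, u≡7; β=2, v≡8 (mod 37); (7|37)=+1, (8|37)=-1; sign (−1)^0·+1^2·-1^1 = -1.
(a,b)_17: α=1, u≡4; β=2, v≡8 (mod 17); (4|17)=+1, (8|17)=+1; sign (−1)^0·+1^2·+1^1 = +1.
(a,b)_11: α=1, u≡10; β=2, v≡8 (mod 11); (10|11)=-1, (8|11)=-1; sign (−1)^0·-1^2·-1^1 = -1.
(a,b)_2: α=4, β=-12; u≡5, v≡5 (mod 8); ε(u)ε(v)=0·0, αω(v)=4·1, βω(u)=-12·1; sum ≡ 0  ⇒  +1.
(a,b)_7: α=1, u≡6; β=3, v≡3 (mod 7); (6|7)=-1, (3|7)=-1; sign (−1)^1·-1^3·-1^1 = -1.
(a,b)_29: α=1, u≡18; β=3, v≡6 (mod 29); (18|29)=-1, (6|29)=+1; sign (−1)^0·-1^3·+1^1 = -1.
Ram(1404557, -203) = {7, 11, 29, 37}; no ℚ_7-point on the conic.

[7, 11, 29, 37]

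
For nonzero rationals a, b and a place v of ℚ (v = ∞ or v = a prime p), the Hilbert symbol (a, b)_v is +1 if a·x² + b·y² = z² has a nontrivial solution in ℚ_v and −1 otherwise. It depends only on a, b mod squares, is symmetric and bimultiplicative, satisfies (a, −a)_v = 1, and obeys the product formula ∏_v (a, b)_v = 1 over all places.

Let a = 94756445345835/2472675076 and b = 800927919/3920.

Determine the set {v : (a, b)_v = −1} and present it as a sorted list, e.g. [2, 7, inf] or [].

Mod squares: a ≡ 224315, b ≡ 408595. Check v ∈ {∞, 2, 3, 5, 7, 11, 13, 17, 19, 23, 29, 31, 47}.
v=11: a=11^0·(≡3), b=11^3·(≡4) mod 11; (3|11)=+1, (4|11)=+1; (−1)^{0·3·5}·(+1)^3·(+1)^0 = +1.
v=∞: 224315 > 0 and 408595 > 0  ⇒  (a,b)_∞ = +1.
v=47: a=47^-2·(≡5), b=47^0·(≡36) mod 47; (5|47)=-1, (36|47)=+1; (−1)^{-2·0·23}·(-1)^0·(+1)^-2 = +1.
v=13: a=13^3·(≡9), b=13^0·(≡11) mod 13; (9|13)=+1, (11|13)=-1; (−1)^{3·0·6}·(+1)^0·(-1)^3 = -1.
v=17: a=17^3·(≡12), b=17^1·(≡10) mod 17; (12|17)=-1, (10|17)=-1; (−1)^{3·1·8}·(-1)^1·(-1)^3 = +1.
v=23: a=23^-4·(≡11), b=23^1·(≡1) mod 23; (11|23)=-1, (1|23)=+1; (−1)^{-4·1·11}·(-1)^1·(+1)^-4 = -1.
v=29: a=29^1·(≡8), b=29^0·(≡18) mod 29; (8|29)=-1, (18|29)=-1; (−1)^{1·0·14}·(-1)^0·(-1)^1 = -1.
v=5: a=5^1·(≡2), b=5^-1·(≡1) mod 5; (2|5)=-1, (1|5)=+1; (−1)^{1·-1·2}·(-1)^-1·(+1)^1 = -1.
v=19: a=19^0·(≡7), b=19^1·(≡6) mod 19; (7|19)=+1, (6|19)=+1; (−1)^{0·1·9}·(+1)^1·(+1)^0 = +1.
v=7: a=7^1·(≡5), b=7^-2·(≡5) mod 7; (5|7)=-1, (5|7)=-1; (−1)^{1·-2·3}·(-1)^-2·(-1)^1 = -1.
v=2: v_2(a)=-2, v_2(b)=-4; units ≡ 3, 3 (mod 8); ε·ε+αω+βω = 1·1+-2·1+-4·1 ≡ 1  ⇒  (a,b)_2 = -1.
v=31: a=31^2·(≡26), b=31^0·(≡21) mod 31; (26|31)=-1, (21|31)=-1; (−1)^{2·0·15}·(-1)^0·(-1)^2 = +1.
v=3: a=3^2·(≡2), b=3^4·(≡1) mod 3; (2|3)=-1, (1|3)=+1; (−1)^{2·4·1}·(-1)^4·(+1)^2 = +1.
Ram(224315, 408595) = {2, 5, 7, 13, 23, 29}; no ℚ_2-point on the conic.

[2, 5, 7, 13, 23, 29]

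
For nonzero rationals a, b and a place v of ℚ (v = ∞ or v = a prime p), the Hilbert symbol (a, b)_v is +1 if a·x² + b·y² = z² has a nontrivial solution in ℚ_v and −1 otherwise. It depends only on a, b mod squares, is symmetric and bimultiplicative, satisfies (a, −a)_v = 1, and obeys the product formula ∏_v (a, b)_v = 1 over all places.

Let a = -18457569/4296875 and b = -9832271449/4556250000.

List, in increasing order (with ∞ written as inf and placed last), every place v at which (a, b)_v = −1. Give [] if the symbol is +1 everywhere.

[13, inf]

(a, b) ≡ (-62491, -3289) mod (ℚ^×)²; places V = {2, 3, 5, 7, 11, 13, 19, 23, ∞}.
(a,b)_11: α=-1, u≡6; β=1, v≡5 (mod 11); (6|11)=-1, (5|11)=+1; sign (−1)^1·-1^1·+1^-1 = +1.
(a,b)_13: α=1, u≡9; β=3, v≡8 (mod 13); (9|13)=+1, (8|13)=-1; sign (−1)^0·+1^3·-1^1 = -1.
(a,b)_19: α=3, u≡17; β=2, v≡4 (mod 19); (17|19)=+1, (4|19)=+1; sign (−1)^0·+1^2·+1^3 = +1.
(a,b)_7: α=0, u≡5; β=2, v≡4 (mod 7); (5|7)=-1, (4|7)=+1; sign (−1)^0·-1^2·+1^0 = +1.
(a,b)_2: α=0, β=-4; u≡5, v≡7 (mod 8); ε(u)ε(v)=0·1, αω(v)=0·0, βω(u)=-4·1; sum ≡ 0  ⇒  +1.
(a,b)_3: α=2, u≡2; β=-6, v≡2 (mod 3); (2|3)=-1, (2|3)=-1; sign (−1)^0·-1^-6·-1^2 = +1.
(a,b)_∞: sgn(-62491)=−, sgn(-3289)=−, so -1.
(a,b)_23: α=1, u≡7; β=1, v≡6 (mod 23); (7|23)=-1, (6|23)=+1; sign (−1)^1·-1^1·+1^1 = +1.
(a,b)_5: α=-8, u≡1; β=-8, v≡4 (mod 5); (1|5)=+1, (4|5)=+1; sign (−1)^0·+1^-8·+1^-8 = +1.
Ram(-62491, -3289) = {13, ∞}; no ℚ_13-point on the conic.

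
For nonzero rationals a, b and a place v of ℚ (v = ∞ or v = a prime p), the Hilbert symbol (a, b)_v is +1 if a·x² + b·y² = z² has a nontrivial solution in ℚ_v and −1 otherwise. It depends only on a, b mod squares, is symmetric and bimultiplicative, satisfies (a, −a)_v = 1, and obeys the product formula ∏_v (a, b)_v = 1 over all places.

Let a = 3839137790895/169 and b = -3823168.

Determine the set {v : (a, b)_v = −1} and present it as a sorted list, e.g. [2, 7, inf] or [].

(a, b) ≡ (3525379055, -59737) mod (ℚ^×)²; places V = {2, 3, 5, 11, 13, 29, 31, 37, 41, 47, ∞}.
(a,b)_41: α=1, u≡12; β=1, v≡27 (mod 41); (12|41)=-1, (27|41)=-1; sign (−1)^0·-1^1·-1^1 = +1.
(a,b)_5: α=1, u≡1; β=0, v≡2 (mod 5); (1|5)=+1, (2|5)=-1; sign (−1)^0·+1^0·-1^1 = -1.
(a,b)_11: α=3, u≡5; β=0, v≡3 (mod 11); (5|11)=+1, (3|11)=+1; sign (−1)^0·+1^0·+1^3 = +1.
(a,b)_∞: sgn(3525379055)=+, sgn(-59737)=−, so +1.
(a,b)_37: α=1, u≡35; β=0, v≡5 (mod 37); (35|37)=-1, (5|37)=-1; sign (−1)^0·-1^0·-1^1 = -1.
(a,b)_31: α=1, u≡27; β=1, v≡21 (mod 31); (27|31)=-1, (21|31)=-1; sign (−1)^1·-1^1·-1^1 = -1.
(a,b)_47: α=1, u≡44; β=1, v≡13 (mod 47); (44|47)=-1, (13|47)=-1; sign (−1)^1·-1^1·-1^1 = -1.
(a,b)_3: α=2, u≡2; β=0, v≡2 (mod 3); (2|3)=-1, (2|3)=-1; sign (−1)^0·-1^0·-1^2 = +1.
(a,b)_29: α=1, u≡19; β=0, v≡18 (mod 29); (19|29)=-1, (18|29)=-1; sign (−1)^0·-1^0·-1^1 = -1.
(a,b)_13: α=-2, u≡4; β=0, v≡2 (mod 13); (4|13)=+1, (2|13)=-1; sign (−1)^0·+1^0·-1^-2 = +1.
(a,b)_2: α=0, β=6; u≡7, v≡7 (mod 8); ε(u)ε(v)=1·1, αω(v)=0·0, βω(u)=6·0; sum ≡ 1  ⇒  -1.
|Ram(3525379055, -59737)| = 6, even; anisotropic at {2, 5, 29, 31, 37, 47}.

[2, 5, 29, 31, 37, 47]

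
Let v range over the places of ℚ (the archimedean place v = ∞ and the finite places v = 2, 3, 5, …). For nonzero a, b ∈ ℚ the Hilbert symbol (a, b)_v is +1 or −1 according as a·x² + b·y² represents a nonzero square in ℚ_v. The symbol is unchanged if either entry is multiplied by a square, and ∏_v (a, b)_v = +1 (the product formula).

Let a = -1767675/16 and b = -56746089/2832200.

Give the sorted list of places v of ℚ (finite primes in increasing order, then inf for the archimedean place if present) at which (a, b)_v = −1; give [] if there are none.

Mod squares: a ≡ -1443, b ≡ -2. Check v ∈ {∞, 2, 3, 5, 7, 13, 17, 31, 37}.
v=∞: -1443 < 0 and -2 < 0  ⇒  (a,b)_∞ = -1.
v=31: a=31^0·(≡14), b=31^2·(≡11) mod 31; (14|31)=+1, (11|31)=-1; (−1)^{0·2·15}·(+1)^2·(-1)^0 = +1.
v=17: a=17^0·(≡15), b=17^-2·(≡8) mod 17; (15|17)=+1, (8|17)=+1; (−1)^{0·-2·8}·(+1)^-2·(+1)^0 = +1.
v=37: a=37^1·(≡18), b=37^0·(≡20) mod 37; (18|37)=-1, (20|37)=-1; (−1)^{1·0·18}·(-1)^0·(-1)^1 = -1.
v=3: a=3^1·(≡2), b=3^10·(≡1) mod 3; (2|3)=-1, (1|3)=+1; (−1)^{1·10·1}·(-1)^10·(+1)^1 = +1.
v=2: v_2(a)=-4, v_2(b)=-3; units ≡ 5, 7 (mod 8); ε·ε+αω+βω = 0·1+-4·0+-3·1 ≡ 1  ⇒  (a,b)_2 = -1.
v=13: a=13^1·(≡6), b=13^0·(≡6) mod 13; (6|13)=-1, (6|13)=-1; (−1)^{1·0·6}·(-1)^0·(-1)^1 = -1.
v=5: a=5^2·(≡3), b=5^-2·(≡2) mod 5; (3|5)=-1, (2|5)=-1; (−1)^{2·-2·2}·(-1)^-2·(-1)^2 = +1.
v=7: a=7^2·(≡5), b=7^-2·(≡6) mod 7; (5|7)=-1, (6|7)=-1; (−1)^{2·-2·3}·(-1)^-2·(-1)^2 = +1.
(-1443, -2 / ℚ) ramifies at {2, 13, 37, ∞}: a division algebra.

[2, 13, 37, inf]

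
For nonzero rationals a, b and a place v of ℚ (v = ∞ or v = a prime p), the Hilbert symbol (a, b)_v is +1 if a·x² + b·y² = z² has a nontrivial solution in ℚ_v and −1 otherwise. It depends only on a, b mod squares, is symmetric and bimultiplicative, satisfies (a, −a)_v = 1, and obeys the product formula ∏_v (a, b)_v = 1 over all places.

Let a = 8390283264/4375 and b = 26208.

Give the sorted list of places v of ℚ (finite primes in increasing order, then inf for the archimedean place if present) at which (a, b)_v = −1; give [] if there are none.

[2, 7, 11, 13]

Mod squares: a ≡ 1463, b ≡ 182. Check v ∈ {∞, 2, 3, 5, 7, 11, 13, 19}.
v=13: a=13^0·(≡11), b=13^1·(≡1) mod 13; (11|13)=-1, (1|13)=+1; (−1)^{0·1·6}·(-1)^1·(+1)^0 = -1.
v=2: v_2(a)=12, v_2(b)=5; units ≡ 7, 3 (mod 8); ε·ε+αω+βω = 1·1+12·1+5·0 ≡ 1  ⇒  (a,b)_2 = -1.
v=3: a=3^4·(≡2), b=3^2·(≡2) mod 3; (2|3)=-1, (2|3)=-1; (−1)^{4·2·1}·(-1)^2·(-1)^4 = +1.
v=19: a=19^1·(≡11), b=19^0·(≡7) mod 19; (11|19)=+1, (7|19)=+1; (−1)^{1·0·9}·(+1)^0·(+1)^1 = +1.
v=5: a=5^-4·(≡2), b=5^0·(≡3) mod 5; (2|5)=-1, (3|5)=-1; (−1)^{-4·0·2}·(-1)^0·(-1)^-4 = +1.
v=7: a=7^-1·(≡3), b=7^1·(≡6) mod 7; (3|7)=-1, (6|7)=-1; (−1)^{-1·1·3}·(-1)^1·(-1)^-1 = -1.
v=11: a=11^3·(≡5), b=11^0·(≡6) mod 11; (5|11)=+1, (6|11)=-1; (−1)^{3·0·5}·(+1)^0·(-1)^3 = -1.
v=∞: 1463 > 0 and 182 > 0  ⇒  (a,b)_∞ = +1.
|Ram(1463, 182)| = 4, even; anisotropic at {2, 7, 11, 13}.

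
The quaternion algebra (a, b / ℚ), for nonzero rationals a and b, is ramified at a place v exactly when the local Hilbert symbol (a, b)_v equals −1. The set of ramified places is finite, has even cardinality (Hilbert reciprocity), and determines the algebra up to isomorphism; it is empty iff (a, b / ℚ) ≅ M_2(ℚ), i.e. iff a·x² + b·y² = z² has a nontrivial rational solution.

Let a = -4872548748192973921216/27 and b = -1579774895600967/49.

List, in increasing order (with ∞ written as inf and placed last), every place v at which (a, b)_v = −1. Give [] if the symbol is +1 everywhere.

[3, inf]

(a, b) ≡ (-1173, -2993887) mod (ℚ^×)²; places V = {2, 3, 7, 11, 13, 17, 19, 23, 31, ∞}.
(a,b)_3: α=-3, u≡2; β=2, v≡2 (mod 3); (2|3)=-1, (2|3)=-1; sign (−1)^0·-1^2·-1^-3 = -1.
(a,b)_11: α=2, u≡4; β=0, v≡9 (mod 11); (4|11)=+1, (9|11)=+1; sign (−1)^0·+1^0·+1^2 = +1.
(a,b)_13: α=6, u≡1; β=3, v≡10 (mod 13); (1|13)=+1, (10|13)=+1; sign (−1)^0·+1^3·+1^6 = +1.
(a,b)_31: α=4, u≡25; β=3, v≡25 (mod 31); (25|31)=+1, (25|31)=+1; sign (−1)^0·+1^3·+1^4 = +1.
(a,b)_19: α=2, u≡11; β=3, v≡13 (mod 19); (11|19)=+1, (13|19)=-1; sign (−1)^0·+1^3·-1^2 = +1.
(a,b)_2: α=6, β=0; u≡3, v≡1 (mod 8); ε(u)ε(v)=1·0, αω(v)=6·0, βω(u)=0·1; sum ≡ 0  ⇒  +1.
(a,b)_23: α=1, u≡8; β=1, v≡17 (mod 23); (8|23)=+1, (17|23)=-1; sign (−1)^1·+1^1·-1^1 = +1.
(a,b)_7: α=0, u≡3; β=-2, v≡5 (mod 7); (3|7)=-1, (5|7)=-1; sign (−1)^0·-1^-2·-1^0 = +1.
(a,b)_17: α=1, u≡2; β=1, v≡13 (mod 17); (2|17)=+1, (13|17)=+1; sign (−1)^0·+1^1·+1^1 = +1.
(a,b)_∞: sgn(-1173)=−, sgn(-2993887)=−, so -1.
|Ram(-1173, -2993887)| = 2, even; anisotropic at {3, ∞}.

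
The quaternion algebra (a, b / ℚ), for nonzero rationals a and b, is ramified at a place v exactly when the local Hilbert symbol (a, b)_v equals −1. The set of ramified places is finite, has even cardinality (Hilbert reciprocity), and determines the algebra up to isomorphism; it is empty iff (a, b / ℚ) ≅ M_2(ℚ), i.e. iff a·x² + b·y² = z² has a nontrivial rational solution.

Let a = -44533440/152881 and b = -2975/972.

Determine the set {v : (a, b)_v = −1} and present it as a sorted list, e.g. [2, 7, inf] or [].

(a, b) ≡ (-35, -357) mod (ℚ^×)²; places V = {2, 3, 5, 7, 17, 23, 47, ∞}.
(a,b)_3: α=2, u≡1; β=-5, v≡1 (mod 3); (1|3)=+1, (1|3)=+1; sign (−1)^0·+1^-5·+1^2 = +1.
(a,b)_23: α=-2, u≡15; β=0, v≡14 (mod 23); (15|23)=-1, (14|23)=-1; sign (−1)^0·-1^0·-1^-2 = +1.
(a,b)_5: α=1, u≡2; β=2, v≡3 (mod 5); (2|5)=-1, (3|5)=-1; sign (−1)^0·-1^2·-1^1 = -1.
(a,b)_47: α=2, u≡42; β=0, v≡26 (mod 47); (42|47)=+1, (26|47)=-1; sign (−1)^0·+1^0·-1^2 = +1.
(a,b)_2: α=6, β=-2; u≡5, v≡3 (mod 8); ε(u)ε(v)=0·1, αω(v)=6·1, βω(u)=-2·1; sum ≡ 0  ⇒  +1.
(a,b)_∞: sgn(-35)=−, sgn(-357)=−, so -1.
(a,b)_7: α=1, u≡2; β=1, v≡5 (mod 7); (2|7)=+1, (5|7)=-1; sign (−1)^1·+1^1·-1^1 = +1.
(a,b)_17: α=-2, u≡16; β=1, v≡4 (mod 17); (16|17)=+1, (4|17)=+1; sign (−1)^0·+1^1·+1^-2 = +1.
Ram(-35, -357) = {5, ∞}; no ℚ_5-point on the conic.

[5, inf]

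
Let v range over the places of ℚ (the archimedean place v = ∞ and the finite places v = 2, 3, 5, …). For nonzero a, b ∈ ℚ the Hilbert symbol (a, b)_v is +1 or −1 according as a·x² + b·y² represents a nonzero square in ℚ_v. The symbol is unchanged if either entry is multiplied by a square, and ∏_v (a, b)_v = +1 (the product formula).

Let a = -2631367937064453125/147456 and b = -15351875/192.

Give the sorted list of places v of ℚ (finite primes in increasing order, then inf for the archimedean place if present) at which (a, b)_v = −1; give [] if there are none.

[2, 7, 11, inf]

Mod squares: a ≡ -11165, b ≡ -609. Check v ∈ {∞, 2, 3, 5, 7, 11, 29}.
v=29: a=29^3·(≡14), b=29^1·(≡14) mod 29; (14|29)=-1, (14|29)=-1; (−1)^{3·1·14}·(-1)^1·(-1)^3 = +1.
v=∞: -11165 < 0 and -609 < 0  ⇒  (a,b)_∞ = -1.
v=5: a=5^9·(≡3), b=5^4·(≡1) mod 5; (3|5)=-1, (1|5)=+1; (−1)^{9·4·2}·(-1)^4·(+1)^9 = +1.
v=11: a=11^5·(≡8), b=11^2·(≡2) mod 11; (8|11)=-1, (2|11)=-1; (−1)^{5·2·5}·(-1)^2·(-1)^5 = -1.
v=7: a=7^3·(≡2), b=7^1·(≡1) mod 7; (2|7)=+1, (1|7)=+1; (−1)^{3·1·3}·(+1)^1·(+1)^3 = -1.
v=3: a=3^-2·(≡1), b=3^-1·(≡1) mod 3; (1|3)=+1, (1|3)=+1; (−1)^{-2·-1·1}·(+1)^-1·(+1)^-2 = +1.
v=2: v_2(a)=-14, v_2(b)=-6; units ≡ 3, 7 (mod 8); ε·ε+αω+βω = 1·1+-14·0+-6·1 ≡ 1  ⇒  (a,b)_2 = -1.
|Ram(-11165, -609)| = 4, even; anisotropic at {2, 7, 11, ∞}.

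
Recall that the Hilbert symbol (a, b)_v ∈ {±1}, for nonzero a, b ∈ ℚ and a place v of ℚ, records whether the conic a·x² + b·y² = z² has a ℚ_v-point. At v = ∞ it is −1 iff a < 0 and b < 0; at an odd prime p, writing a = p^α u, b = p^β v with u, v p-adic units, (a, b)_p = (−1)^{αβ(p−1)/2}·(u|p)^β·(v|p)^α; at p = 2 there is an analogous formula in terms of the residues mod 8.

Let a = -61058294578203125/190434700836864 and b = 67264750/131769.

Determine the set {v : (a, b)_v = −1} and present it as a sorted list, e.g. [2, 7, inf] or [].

[5, 19]

(a, b) ≡ (-5, 190) mod (ℚ^×)²; places V = {2, 3, 5, 7, 11, 17, 19, 23, ∞}.
(a,b)_7: α=2, u≡2; β=2, v≡1 (mod 7); (2|7)=+1, (1|7)=+1; sign (−1)^0·+1^2·+1^2 = +1.
(a,b)_23: α=2, u≡13; β=0, v≡4 (mod 23); (13|23)=+1, (4|23)=+1; sign (−1)^0·+1^0·+1^2 = +1.
(a,b)_11: α=-6, u≡2; β=-4, v≡4 (mod 11); (2|11)=-1, (4|11)=+1; sign (−1)^0·-1^-4·+1^-6 = +1.
(a,b)_5: α=7, u≡1; β=3, v≡2 (mod 5); (1|5)=+1, (2|5)=-1; sign (−1)^0·+1^3·-1^7 = -1.
(a,b)_2: α=-14, β=1; u≡3, v≡7 (mod 8); ε(u)ε(v)=1·1, αω(v)=-14·0, βω(u)=1·1; sum ≡ 0  ⇒  +1.
(a,b)_3: α=-8, u≡1; β=-2, v≡1 (mod 3); (1|3)=+1, (1|3)=+1; sign (−1)^0·+1^-2·+1^-8 = +1.
(a,b)_17: α=4, u≡5; β=2, v≡10 (mod 17); (5|17)=-1, (10|17)=-1; sign (−1)^0·-1^2·-1^4 = +1.
(a,b)_19: α=2, u≡13; β=1, v≡14 (mod 19); (13|19)=-1, (14|19)=-1; sign (−1)^0·-1^1·-1^2 = -1.
(a,b)_∞: sgn(-5)=−, sgn(190)=+, so +1.
Ram(-5, 190) = {5, 19}; no ℚ_5-point on the conic.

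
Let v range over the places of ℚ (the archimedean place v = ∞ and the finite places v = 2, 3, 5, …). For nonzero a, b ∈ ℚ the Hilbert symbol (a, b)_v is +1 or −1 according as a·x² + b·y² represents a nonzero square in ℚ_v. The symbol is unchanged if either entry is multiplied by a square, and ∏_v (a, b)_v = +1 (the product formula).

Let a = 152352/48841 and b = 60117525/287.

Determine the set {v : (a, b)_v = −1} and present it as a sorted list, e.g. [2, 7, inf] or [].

[2, 3]

(a, b) ≡ (2, 453747) mod (ℚ^×)²; places V = {2, 3, 5, 7, 13, 17, 23, 31, 41, ∞}.
(a,b)_17: α=-2, u≡2; β=1, v≡16 (mod 17); (2|17)=+1, (16|17)=+1; sign (−1)^0·+1^1·+1^-2 = +1.
(a,b)_41: α=0, u≡16; β=-1, v≡24 (mod 41); (16|41)=+1, (24|41)=-1; sign (−1)^0·+1^-1·-1^0 = +1.
(a,b)_3: α=2, u≡2; β=3, v≡1 (mod 3); (2|3)=-1, (1|3)=+1; sign (−1)^0·-1^3·+1^2 = -1.
(a,b)_31: α=0, u≡5; β=1, v≡1 (mod 31); (5|31)=+1, (1|31)=+1; sign (−1)^0·+1^1·+1^0 = +1.
(a,b)_7: α=0, u≡2; β=-1, v≡1 (mod 7); (2|7)=+1, (1|7)=+1; sign (−1)^0·+1^-1·+1^0 = +1.
(a,b)_5: α=0, u≡2; β=2, v≡3 (mod 5); (2|5)=-1, (3|5)=-1; sign (−1)^0·-1^2·-1^0 = +1.
(a,b)_13: α=-2, u≡6; β=2, v≡6 (mod 13); (6|13)=-1, (6|13)=-1; sign (−1)^0·-1^2·-1^-2 = +1.
(a,b)_∞: sgn(2)=+, sgn(453747)=+, so +1.
(a,b)_23: α=2, u≡1; β=0, v≡3 (mod 23); (1|23)=+1, (3|23)=+1; sign (−1)^0·+1^0·+1^2 = +1.
(a,b)_2: α=5, β=0; u≡1, v≡3 (mod 8); ε(u)ε(v)=0·1, αω(v)=5·1, βω(u)=0·0; sum ≡ 1  ⇒  -1.
Ram(2, 453747) = {2, 3}; no ℚ_2-point on the conic.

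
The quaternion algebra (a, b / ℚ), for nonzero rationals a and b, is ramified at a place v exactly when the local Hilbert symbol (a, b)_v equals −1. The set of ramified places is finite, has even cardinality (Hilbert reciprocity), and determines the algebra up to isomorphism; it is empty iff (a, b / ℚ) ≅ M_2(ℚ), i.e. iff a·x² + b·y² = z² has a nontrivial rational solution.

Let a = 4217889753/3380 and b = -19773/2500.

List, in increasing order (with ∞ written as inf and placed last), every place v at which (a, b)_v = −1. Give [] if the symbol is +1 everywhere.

Mod squares: a ≡ 26565, b ≡ -13. Check v ∈ {∞, 2, 3, 5, 7, 11, 13, 23}.
v=11: a=11^3·(≡2), b=11^0·(≡9) mod 11; (2|11)=-1, (9|11)=+1; (−1)^{3·0·5}·(-1)^0·(+1)^3 = +1.
v=∞: 26565 > 0 and -13 < 0  ⇒  (a,b)_∞ = +1.
v=2: v_2(a)=-2, v_2(b)=-2; units ≡ 5, 3 (mod 8); ε·ε+αω+βω = 0·1+-2·1+-2·1 ≡ 0  ⇒  (a,b)_2 = +1.
v=13: a=13^-2·(≡11), b=13^3·(≡1) mod 13; (11|13)=-1, (1|13)=+1; (−1)^{-2·3·6}·(-1)^3·(+1)^-2 = -1.
v=23: a=23^1·(≡10), b=23^0·(≡22) mod 23; (10|23)=-1, (22|23)=-1; (−1)^{1·0·11}·(-1)^0·(-1)^1 = -1.
v=5: a=5^-1·(≡3), b=5^-4·(≡3) mod 5; (3|5)=-1, (3|5)=-1; (−1)^{-1·-4·2}·(-1)^-4·(-1)^-1 = -1.
v=7: a=7^1·(≡2), b=7^0·(≡2) mod 7; (2|7)=+1, (2|7)=+1; (−1)^{1·0·3}·(+1)^0·(+1)^1 = +1.
v=3: a=3^9·(≡2), b=3^2·(≡2) mod 3; (2|3)=-1, (2|3)=-1; (−1)^{9·2·1}·(-1)^2·(-1)^9 = -1.
Ram(26565, -13) = {3, 5, 13, 23}; no ℚ_3-point on the conic.

[3, 5, 13, 23]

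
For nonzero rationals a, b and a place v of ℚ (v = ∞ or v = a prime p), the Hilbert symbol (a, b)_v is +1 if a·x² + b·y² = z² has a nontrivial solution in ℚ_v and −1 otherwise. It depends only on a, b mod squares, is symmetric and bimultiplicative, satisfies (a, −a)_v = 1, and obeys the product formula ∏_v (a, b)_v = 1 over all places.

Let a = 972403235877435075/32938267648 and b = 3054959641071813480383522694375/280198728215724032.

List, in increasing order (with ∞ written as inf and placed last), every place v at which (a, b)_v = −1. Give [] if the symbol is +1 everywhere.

(a, b) ≡ (384319, 238) mod (ℚ^×)²; places V = {2, 3, 5, 7, 11, 13, 17, 37, 47, ∞}.
(a,b)_2: α=-10, β=-15; u≡7, v≡7 (mod 8); ε(u)ε(v)=1·1, αω(v)=-10·0, βω(u)=-15·0; sum ≡ 1  ⇒  -1.
(a,b)_5: α=2, u≡1; β=4, v≡3 (mod 5); (1|5)=+1, (3|5)=-1; sign (−1)^0·+1^4·-1^2 = +1.
(a,b)_13: α=-3, u≡3; β=-6, v≡4 (mod 13); (3|13)=+1, (4|13)=+1; sign (−1)^0·+1^-6·+1^-3 = +1.
(a,b)_∞: sgn(384319)=+, sgn(238)=+, so +1.
(a,b)_37: α=1, u≡3; β=2, v≡26 (mod 37); (3|37)=+1, (26|37)=+1; sign (−1)^0·+1^2·+1^1 = +1.
(a,b)_3: α=8, u≡1; β=14, v≡1 (mod 3); (1|3)=+1, (1|3)=+1; sign (−1)^0·+1^14·+1^8 = +1.
(a,b)_17: α=5, u≡6; β=7, v≡5 (mod 17); (6|17)=-1, (5|17)=-1; sign (−1)^0·-1^7·-1^5 = +1.
(a,b)_11: α=-4, u≡4; β=-6, v≡6 (mod 11); (4|11)=+1, (6|11)=-1; sign (−1)^0·+1^-6·-1^-4 = +1.
(a,b)_47: α=1, u≡35; β=2, v≡14 (mod 47); (35|47)=-1, (14|47)=+1; sign (−1)^0·-1^2·+1^1 = +1.
(a,b)_7: α=4, u≡6; β=7, v≡3 (mod 7); (6|7)=-1, (3|7)=-1; sign (−1)^0·-1^7·-1^4 = -1.
|Ram(384319, 238)| = 2, even; anisotropic at {2, 7}.

[2, 7]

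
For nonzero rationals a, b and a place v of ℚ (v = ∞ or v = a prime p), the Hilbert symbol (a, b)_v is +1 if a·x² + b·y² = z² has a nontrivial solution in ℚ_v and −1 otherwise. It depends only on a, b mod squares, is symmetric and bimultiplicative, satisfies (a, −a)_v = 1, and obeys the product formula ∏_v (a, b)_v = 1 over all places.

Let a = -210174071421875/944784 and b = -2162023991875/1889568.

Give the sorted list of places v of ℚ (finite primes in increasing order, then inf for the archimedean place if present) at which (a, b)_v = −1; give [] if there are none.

Mod squares: a ≡ -11, b ≡ -374. Check v ∈ {∞, 2, 3, 5, 11, 17, 23}.
v=17: a=17^4·(≡11), b=17^3·(≡6) mod 17; (11|17)=-1, (6|17)=-1; (−1)^{4·3·8}·(-1)^3·(-1)^4 = -1.
v=2: v_2(a)=-4, v_2(b)=-5; units ≡ 5, 5 (mod 8); ε·ε+αω+βω = 0·0+-4·1+-5·1 ≡ 1  ⇒  (a,b)_2 = -1.
v=5: a=5^6·(≡1), b=5^4·(≡1) mod 5; (1|5)=+1, (1|5)=+1; (−1)^{6·4·2}·(+1)^4·(+1)^6 = +1.
v=23: a=23^0·(≡9), b=23^2·(≡10) mod 23; (9|23)=+1, (10|23)=-1; (−1)^{0·2·11}·(+1)^2·(-1)^0 = +1.
v=∞: -11 < 0 and -374 < 0  ⇒  (a,b)_∞ = -1.
v=11: a=11^5·(≡2), b=11^3·(≡8) mod 11; (2|11)=-1, (8|11)=-1; (−1)^{5·3·5}·(-1)^3·(-1)^5 = -1.
v=3: a=3^-10·(≡1), b=3^-10·(≡1) mod 3; (1|3)=+1, (1|3)=+1; (−1)^{-10·-10·1}·(+1)^-10·(+1)^-10 = +1.
(-11, -374 / ℚ) ramifies at {2, 11, 17, ∞}: a division algebra.

[2, 11, 17, inf]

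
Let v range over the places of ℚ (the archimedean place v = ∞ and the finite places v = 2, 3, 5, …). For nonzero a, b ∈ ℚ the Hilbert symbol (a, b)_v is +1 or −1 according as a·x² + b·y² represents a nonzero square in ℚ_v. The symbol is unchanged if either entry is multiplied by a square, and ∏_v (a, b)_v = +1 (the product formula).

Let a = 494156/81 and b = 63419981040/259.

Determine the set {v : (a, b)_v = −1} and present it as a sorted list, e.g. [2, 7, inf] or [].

[7, 17]

(a, b) ≡ (731, 674957885) mod (ℚ^×)²; places V = {2, 3, 5, 7, 13, 17, 23, 31, 37, 43, ∞}.
(a,b)_5: α=0, u≡1; β=1, v≡2 (mod 5); (1|5)=+1, (2|5)=-1; sign (−1)^0·+1^1·-1^0 = +1.
(a,b)_17: α=1, u≡9; β=1, v≡5 (mod 17); (9|17)=+1, (5|17)=-1; sign (−1)^0·+1^1·-1^1 = -1.
(a,b)_23: α=0, u≡2; β=1, v≡10 (mod 23); (2|23)=+1, (10|23)=-1; sign (−1)^0·+1^1·-1^0 = +1.
(a,b)_37: α=0, u≡3; β=-1, v≡35 (mod 37); (3|37)=+1, (35|37)=-1; sign (−1)^0·+1^-1·-1^0 = +1.
(a,b)_13: α=2, u≡4; β=2, v≡4 (mod 13); (4|13)=+1, (4|13)=+1; sign (−1)^0·+1^2·+1^2 = +1.
(a,b)_3: α=-4, u≡2; β=2, v≡2 (mod 3); (2|3)=-1, (2|3)=-1; sign (−1)^0·-1^2·-1^-4 = +1.
(a,b)_31: α=0, u≡9; β=1, v≡5 (mod 31); (9|31)=+1, (5|31)=+1; sign (−1)^0·+1^1·+1^0 = +1.
(a,b)_7: α=0, u≡3; β=-1, v≡5 (mod 7); (3|7)=-1, (5|7)=-1; sign (−1)^0·-1^-1·-1^0 = -1.
(a,b)_43: α=1, u≡15; β=1, v≡7 (mod 43); (15|43)=+1, (7|43)=-1; sign (−1)^1·+1^1·-1^1 = +1.
(a,b)_∞: sgn(731)=+, sgn(674957885)=+, so +1.
(a,b)_2: α=2, β=4; u≡3, v≡5 (mod 8); ε(u)ε(v)=1·0, αω(v)=2·1, βω(u)=4·1; sum ≡ 0  ⇒  +1.
Ram(731, 674957885) = {7, 17}; no ℚ_7-point on the conic.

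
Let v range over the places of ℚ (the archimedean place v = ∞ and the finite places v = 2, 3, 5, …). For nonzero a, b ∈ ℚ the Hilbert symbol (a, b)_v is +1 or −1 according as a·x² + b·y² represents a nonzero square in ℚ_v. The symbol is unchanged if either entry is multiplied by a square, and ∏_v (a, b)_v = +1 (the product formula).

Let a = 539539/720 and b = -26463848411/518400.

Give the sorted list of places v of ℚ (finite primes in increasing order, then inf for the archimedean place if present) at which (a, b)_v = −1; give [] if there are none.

[7, 13]

Mod squares: a ≡ 455, b ≡ -11. Check v ∈ {∞, 2, 3, 5, 7, 11, 13}.
v=∞: 455 > 0 and -11 < 0  ⇒  (a,b)_∞ = +1.
v=5: a=5^-1·(≡1), b=5^-2·(≡4) mod 5; (1|5)=+1, (4|5)=+1; (−1)^{-1·-2·2}·(+1)^-2·(+1)^-1 = +1.
v=3: a=3^-2·(≡2), b=3^-4·(≡1) mod 3; (2|3)=-1, (1|3)=+1; (−1)^{-2·-4·1}·(-1)^-4·(+1)^-2 = +1.
v=11: a=11^2·(≡3), b=11^3·(≡2) mod 11; (3|11)=+1, (2|11)=-1; (−1)^{2·3·5}·(+1)^3·(-1)^2 = +1.
v=13: a=13^1·(≡4), b=13^2·(≡8) mod 13; (4|13)=+1, (8|13)=-1; (−1)^{1·2·6}·(+1)^2·(-1)^1 = -1.
v=7: a=7^3·(≡2), b=7^6·(≡6) mod 7; (2|7)=+1, (6|7)=-1; (−1)^{3·6·3}·(+1)^6·(-1)^3 = -1.
v=2: v_2(a)=-4, v_2(b)=-8; units ≡ 7, 5 (mod 8); ε·ε+αω+βω = 1·0+-4·1+-8·0 ≡ 0  ⇒  (a,b)_2 = +1.
|Ram(455, -11)| = 2, even; anisotropic at {7, 13}.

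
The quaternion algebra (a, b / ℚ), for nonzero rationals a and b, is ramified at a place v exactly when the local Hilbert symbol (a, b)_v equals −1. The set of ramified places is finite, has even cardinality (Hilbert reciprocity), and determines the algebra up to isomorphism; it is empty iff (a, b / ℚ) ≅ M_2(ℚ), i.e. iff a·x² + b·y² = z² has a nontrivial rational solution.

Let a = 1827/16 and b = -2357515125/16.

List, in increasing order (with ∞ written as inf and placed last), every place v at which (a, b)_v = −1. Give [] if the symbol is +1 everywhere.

Mod squares: a ≡ 203, b ≡ -1164205. Check v ∈ {∞, 2, 3, 5, 7, 29, 31, 37}.
v=29: a=29^1·(≡13), b=29^1·(≡1) mod 29; (13|29)=+1, (1|29)=+1; (−1)^{1·1·14}·(+1)^1·(+1)^1 = +1.
v=5: a=5^0·(≡2), b=5^3·(≡4) mod 5; (2|5)=-1, (4|5)=+1; (−1)^{0·3·2}·(-1)^3·(+1)^0 = -1.
v=37: a=37^0·(≡24), b=37^1·(≡14) mod 37; (24|37)=-1, (14|37)=-1; (−1)^{0·1·18}·(-1)^1·(-1)^0 = -1.
v=3: a=3^2·(≡2), b=3^4·(≡2) mod 3; (2|3)=-1, (2|3)=-1; (−1)^{2·4·1}·(-1)^4·(-1)^2 = +1.
v=2: v_2(a)=-4, v_2(b)=-4; units ≡ 3, 3 (mod 8); ε·ε+αω+βω = 1·1+-4·1+-4·1 ≡ 1  ⇒  (a,b)_2 = -1.
v=7: a=7^1·(≡1), b=7^1·(≡5) mod 7; (1|7)=+1, (5|7)=-1; (−1)^{1·1·3}·(+1)^1·(-1)^1 = +1.
v=31: a=31^0·(≡27), b=31^1·(≡30) mod 31; (27|31)=-1, (30|31)=-1; (−1)^{0·1·15}·(-1)^1·(-1)^0 = -1.
v=∞: 203 > 0 and -1164205 < 0  ⇒  (a,b)_∞ = +1.
Ram(203, -1164205) = {2, 5, 31, 37}; no ℚ_2-point on the conic.

[2, 5, 31, 37]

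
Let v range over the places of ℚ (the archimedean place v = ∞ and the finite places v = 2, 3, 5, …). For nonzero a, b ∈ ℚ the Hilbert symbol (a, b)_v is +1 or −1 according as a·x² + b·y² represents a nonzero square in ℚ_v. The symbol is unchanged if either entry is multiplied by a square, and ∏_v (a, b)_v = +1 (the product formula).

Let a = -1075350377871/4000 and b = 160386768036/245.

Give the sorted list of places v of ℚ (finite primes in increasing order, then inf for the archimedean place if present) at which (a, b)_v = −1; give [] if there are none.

[2, 5, 11, 19]

Mod squares: a ≡ -2310, b ≡ 1045. Check v ∈ {∞, 2, 3, 5, 7, 11, 19}.
v=7: a=7^3·(≡6), b=7^-2·(≡1) mod 7; (6|7)=-1, (1|7)=+1; (−1)^{3·-2·3}·(-1)^-2·(+1)^3 = +1.
v=19: a=19^4·(≡13), b=19^3·(≡5) mod 19; (13|19)=-1, (5|19)=+1; (−1)^{4·3·9}·(-1)^3·(+1)^4 = -1.
v=∞: -2310 < 0 and 1045 > 0  ⇒  (a,b)_∞ = +1.
v=5: a=5^-3·(≡2), b=5^-1·(≡4) mod 5; (2|5)=-1, (4|5)=+1; (−1)^{-3·-1·2}·(-1)^-1·(+1)^-3 = -1.
v=3: a=3^7·(≡1), b=3^12·(≡1) mod 3; (1|3)=+1, (1|3)=+1; (−1)^{7·12·1}·(+1)^12·(+1)^7 = +1.
v=11: a=11^1·(≡7), b=11^1·(≡6) mod 11; (7|11)=-1, (6|11)=-1; (−1)^{1·1·5}·(-1)^1·(-1)^1 = -1.
v=2: v_2(a)=-5, v_2(b)=2; units ≡ 5, 5 (mod 8); ε·ε+αω+βω = 0·0+-5·1+2·1 ≡ 1  ⇒  (a,b)_2 = -1.
|Ram(-2310, 1045)| = 4, even; anisotropic at {2, 5, 11, 19}.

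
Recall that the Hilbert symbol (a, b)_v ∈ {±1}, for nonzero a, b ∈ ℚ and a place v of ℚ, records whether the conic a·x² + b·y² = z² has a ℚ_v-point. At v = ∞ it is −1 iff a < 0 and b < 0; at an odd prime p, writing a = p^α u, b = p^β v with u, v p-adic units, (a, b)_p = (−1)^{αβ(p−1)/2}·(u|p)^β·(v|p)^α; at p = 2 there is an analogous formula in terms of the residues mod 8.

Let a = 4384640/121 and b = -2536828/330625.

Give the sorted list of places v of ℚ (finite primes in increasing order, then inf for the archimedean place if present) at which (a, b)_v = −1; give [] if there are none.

[5, 13, 17, 31]

Mod squares: a ≡ 68510, b ≡ -7. Check v ∈ {∞, 2, 5, 7, 11, 13, 17, 23, 31, 43}.
v=13: a=13^1·(≡2), b=13^0·(≡2) mod 13; (2|13)=-1, (2|13)=-1; (−1)^{1·0·6}·(-1)^0·(-1)^1 = -1.
v=43: a=43^0·(≡41), b=43^2·(≡41) mod 43; (41|43)=+1, (41|43)=+1; (−1)^{0·2·21}·(+1)^2·(+1)^0 = +1.
v=7: a=7^0·(≡4), b=7^3·(≡3) mod 7; (4|7)=+1, (3|7)=-1; (−1)^{0·3·3}·(+1)^3·(-1)^0 = +1.
v=23: a=23^0·(≡2), b=23^-2·(≡18) mod 23; (2|23)=+1, (18|23)=+1; (−1)^{0·-2·11}·(+1)^-2·(+1)^0 = +1.
v=∞: 68510 > 0 and -7 < 0  ⇒  (a,b)_∞ = +1.
v=11: a=11^-2·(≡7), b=11^0·(≡4) mod 11; (7|11)=-1, (4|11)=+1; (−1)^{-2·0·5}·(-1)^0·(+1)^-2 = +1.
v=17: a=17^1·(≡15), b=17^0·(≡11) mod 17; (15|17)=+1, (11|17)=-1; (−1)^{1·0·8}·(+1)^0·(-1)^1 = -1.
v=2: v_2(a)=7, v_2(b)=2; units ≡ 7, 1 (mod 8); ε·ε+αω+βω = 1·0+7·0+2·0 ≡ 0  ⇒  (a,b)_2 = +1.
v=5: a=5^1·(≡3), b=5^-4·(≡3) mod 5; (3|5)=-1, (3|5)=-1; (−1)^{1·-4·2}·(-1)^-4·(-1)^1 = -1.
v=31: a=31^1·(≡25), b=31^0·(≡15) mod 31; (25|31)=+1, (15|31)=-1; (−1)^{1·0·15}·(+1)^0·(-1)^1 = -1.
(68510, -7 / ℚ) ramifies at {5, 13, 17, 31}: a division algebra.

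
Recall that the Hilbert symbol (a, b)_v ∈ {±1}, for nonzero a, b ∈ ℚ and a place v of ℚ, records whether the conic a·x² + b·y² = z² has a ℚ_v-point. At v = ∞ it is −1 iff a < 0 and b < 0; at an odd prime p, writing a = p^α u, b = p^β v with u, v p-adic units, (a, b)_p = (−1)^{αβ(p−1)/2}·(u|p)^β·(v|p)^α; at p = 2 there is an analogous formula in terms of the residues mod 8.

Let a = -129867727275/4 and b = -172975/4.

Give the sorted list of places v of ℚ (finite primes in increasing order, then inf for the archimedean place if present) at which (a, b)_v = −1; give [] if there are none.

[37, inf]

(a, b) ≡ (-64132211, -6919) mod (ℚ^×)²; places V = {2, 3, 5, 11, 13, 17, 23, 31, 37, ∞}.
(a,b)_3: α=4, u≡1; β=0, v≡2 (mod 3); (1|3)=+1, (2|3)=-1; sign (−1)^0·+1^0·-1^4 = +1.
(a,b)_23: α=1, u≡12; β=0, v≡2 (mod 23); (12|23)=+1, (2|23)=+1; sign (−1)^0·+1^0·+1^1 = +1.
(a,b)_11: α=1, u≡2; β=1, v≡4 (mod 11); (2|11)=-1, (4|11)=+1; sign (−1)^1·-1^1·+1^1 = +1.
(a,b)_13: α=1, u≡2; β=0, v≡4 (mod 13); (2|13)=-1, (4|13)=+1; sign (−1)^0·-1^0·+1^1 = +1.
(a,b)_17: α=1, u≡2; β=1, v≡2 (mod 17); (2|17)=+1, (2|17)=+1; sign (−1)^0·+1^1·+1^1 = +1.
(a,b)_∞: sgn(-64132211)=−, sgn(-6919)=−, so -1.
(a,b)_37: α=1, u≡21; β=1, v≡6 (mod 37); (21|37)=+1, (6|37)=-1; sign (−1)^0·+1^1·-1^1 = -1.
(a,b)_31: α=1, u≡10; β=0, v≡9 (mod 31); (10|31)=+1, (9|31)=+1; sign (−1)^0·+1^0·+1^1 = +1.
(a,b)_5: α=2, u≡1; β=2, v≡4 (mod 5); (1|5)=+1, (4|5)=+1; sign (−1)^0·+1^2·+1^2 = +1.
(a,b)_2: α=-2, β=-2; u≡5, v≡1 (mod 8); ε(u)ε(v)=0·0, αω(v)=-2·0, βω(u)=-2·1; sum ≡ 0  ⇒  +1.
Ram(-64132211, -6919) = {37, ∞}; no ℚ_37-point on the conic.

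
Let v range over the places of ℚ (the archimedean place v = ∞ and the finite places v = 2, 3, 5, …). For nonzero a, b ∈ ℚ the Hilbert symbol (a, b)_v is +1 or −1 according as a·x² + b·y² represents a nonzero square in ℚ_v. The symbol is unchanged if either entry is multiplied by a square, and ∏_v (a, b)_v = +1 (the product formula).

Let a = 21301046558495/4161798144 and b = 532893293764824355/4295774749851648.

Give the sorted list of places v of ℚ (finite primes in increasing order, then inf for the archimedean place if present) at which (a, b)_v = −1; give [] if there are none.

[5, 19]

(a, b) ≡ (1151495, 226765) mod (ℚ^×)²; places V = {2, 3, 5, 7, 11, 17, 19, 23, 31, 41, ∞}.
(a,b)_31: α=1, u≡14; β=1, v≡23 (mod 31); (14|31)=+1, (23|31)=-1; sign (−1)^1·+1^1·-1^1 = +1.
(a,b)_7: α=-2, u≡2; β=-3, v≡3 (mod 7); (2|7)=+1, (3|7)=-1; sign (−1)^0·+1^-3·-1^-2 = +1.
(a,b)_11: α=2, u≡5; β=3, v≡5 (mod 11); (5|11)=+1, (5|11)=+1; sign (−1)^0·+1^3·+1^2 = +1.
(a,b)_23: α=3, u≡17; β=4, v≡12 (mod 23); (17|23)=-1, (12|23)=+1; sign (−1)^0·-1^4·+1^3 = +1.
(a,b)_17: α=3, u≡5; β=2, v≡1 (mod 17); (5|17)=-1, (1|17)=+1; sign (−1)^0·-1^2·+1^3 = +1.
(a,b)_2: α=-20, β=-34; u≡7, v≡5 (mod 8); ε(u)ε(v)=1·0, αω(v)=-20·1, βω(u)=-34·0; sum ≡ 0  ⇒  +1.
(a,b)_3: α=-4, u≡2; β=-6, v≡1 (mod 3); (2|3)=-1, (1|3)=+1; sign (−1)^0·-1^-6·+1^-4 = +1.
(a,b)_19: α=1, u≡14; β=1, v≡18 (mod 19); (14|19)=-1, (18|19)=-1; sign (−1)^1·-1^1·-1^1 = -1.
(a,b)_∞: sgn(1151495)=+, sgn(226765)=+, so +1.
(a,b)_5: α=1, u≡1; β=1, v≡2 (mod 5); (1|5)=+1, (2|5)=-1; sign (−1)^0·+1^1·-1^1 = -1.
(a,b)_41: α=0, u≡21; β=2, v≡12 (mod 41); (21|41)=+1, (12|41)=-1; sign (−1)^0·+1^2·-1^0 = +1.
(1151495, 226765 / ℚ) ramifies at {5, 19}: a division algebra.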